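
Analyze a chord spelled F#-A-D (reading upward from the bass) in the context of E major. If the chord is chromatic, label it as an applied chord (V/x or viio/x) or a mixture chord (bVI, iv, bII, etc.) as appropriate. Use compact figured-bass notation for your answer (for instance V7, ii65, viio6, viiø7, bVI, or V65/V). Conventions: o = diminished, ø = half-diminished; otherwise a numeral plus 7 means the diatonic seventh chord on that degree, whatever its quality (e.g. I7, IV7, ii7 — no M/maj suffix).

bVII6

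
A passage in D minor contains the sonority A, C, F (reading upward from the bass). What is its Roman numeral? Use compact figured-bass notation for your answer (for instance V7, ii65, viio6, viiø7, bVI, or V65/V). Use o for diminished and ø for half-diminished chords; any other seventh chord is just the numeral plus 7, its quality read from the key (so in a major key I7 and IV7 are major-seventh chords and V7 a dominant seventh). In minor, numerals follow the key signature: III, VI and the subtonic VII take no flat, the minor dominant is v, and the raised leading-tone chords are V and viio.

III6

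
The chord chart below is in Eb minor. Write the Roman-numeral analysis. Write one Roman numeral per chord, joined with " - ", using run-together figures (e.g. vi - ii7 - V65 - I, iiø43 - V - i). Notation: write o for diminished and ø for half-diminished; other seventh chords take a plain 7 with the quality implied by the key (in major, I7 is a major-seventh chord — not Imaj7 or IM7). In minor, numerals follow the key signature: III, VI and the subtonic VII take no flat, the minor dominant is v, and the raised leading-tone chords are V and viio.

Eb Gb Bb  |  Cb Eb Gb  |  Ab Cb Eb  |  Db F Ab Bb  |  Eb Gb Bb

Eb-Gb-Bb: root Eb is the tonic; minor triad there is i.
Cb-Eb-Gb has root Cb, degree 6 in Eb minor, so VI.
Ab-Cb-Eb: root Ab is the subdominant; minor triad there is iv.
Db-F-Ab-Bb: minor seventh chord on Bb = scale degree 5 → v65.
Eb-Gb-Bb: minor triad on Eb = scale degree 1 → i.

i - VI - iv - v65 - i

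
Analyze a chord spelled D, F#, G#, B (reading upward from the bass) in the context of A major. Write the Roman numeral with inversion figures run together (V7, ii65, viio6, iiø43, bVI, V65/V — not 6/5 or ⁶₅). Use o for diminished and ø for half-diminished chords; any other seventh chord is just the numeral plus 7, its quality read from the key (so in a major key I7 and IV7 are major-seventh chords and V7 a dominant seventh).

viiø43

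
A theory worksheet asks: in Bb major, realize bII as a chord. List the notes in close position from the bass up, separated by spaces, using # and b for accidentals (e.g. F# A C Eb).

Cb Eb Gb

bII is the Neapolitan chord — a major triad on the lowered second degree. In Bb major that root is Cb.
So the chord is Cb-Eb-Gb.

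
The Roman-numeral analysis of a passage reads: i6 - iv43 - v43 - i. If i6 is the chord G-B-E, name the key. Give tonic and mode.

E minor

The chord Em/G is a minor triad rooted on E; its label is i6.
If E is scale degree 1 and the mode makes that degree carry a minor triad, the tonic is E and the mode is minor.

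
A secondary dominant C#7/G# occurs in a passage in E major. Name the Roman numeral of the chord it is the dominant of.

The chord is a dominant seventh chord on C#.
A dominant resolves down a perfect fifth: C# → F#. In E major, F# is scale degree 2, i.e. ii.

ii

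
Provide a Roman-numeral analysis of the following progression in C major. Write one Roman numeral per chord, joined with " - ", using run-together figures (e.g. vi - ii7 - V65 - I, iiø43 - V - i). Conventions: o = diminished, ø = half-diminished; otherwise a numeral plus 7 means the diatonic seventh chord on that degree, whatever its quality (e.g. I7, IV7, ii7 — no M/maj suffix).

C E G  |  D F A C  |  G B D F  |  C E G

I - ii7 - V7 - I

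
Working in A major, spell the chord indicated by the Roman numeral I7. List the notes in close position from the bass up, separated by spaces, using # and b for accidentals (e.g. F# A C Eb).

A C# E G#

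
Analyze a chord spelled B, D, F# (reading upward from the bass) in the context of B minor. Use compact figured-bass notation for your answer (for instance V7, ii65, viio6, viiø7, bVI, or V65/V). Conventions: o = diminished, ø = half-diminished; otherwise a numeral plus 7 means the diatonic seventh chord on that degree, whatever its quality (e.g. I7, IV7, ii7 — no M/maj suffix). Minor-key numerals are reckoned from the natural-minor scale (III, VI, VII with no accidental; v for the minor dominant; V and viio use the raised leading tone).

i

Stacked in thirds the chord is B-D-F#: a minor triad on B.
B is scale degree 1 in B minor, and a minor triad on that degree is written i.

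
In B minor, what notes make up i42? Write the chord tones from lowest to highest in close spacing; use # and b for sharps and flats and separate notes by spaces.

A B D F#

In B minor, the tonic is B, and the diatonic chord built there is a minor seventh chord.
Stacking thirds from B gives B-D-F#-A.
With the 42 figure the chord is in third inversion; from the bass A upward in close position it reads A-B-D-F#.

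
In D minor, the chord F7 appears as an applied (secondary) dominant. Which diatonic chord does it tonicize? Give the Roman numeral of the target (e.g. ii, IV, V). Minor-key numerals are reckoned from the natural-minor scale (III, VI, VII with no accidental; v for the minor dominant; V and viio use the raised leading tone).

VI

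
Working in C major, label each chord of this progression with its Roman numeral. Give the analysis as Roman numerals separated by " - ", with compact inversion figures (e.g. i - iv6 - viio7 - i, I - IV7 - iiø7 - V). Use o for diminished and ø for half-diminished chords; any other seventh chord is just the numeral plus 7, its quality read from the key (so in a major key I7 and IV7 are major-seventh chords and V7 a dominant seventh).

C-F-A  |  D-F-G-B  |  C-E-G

C-F-A: root F is the subdominant; major triad there is IV64.
D-F-G-B has root G, degree 5 in C major, so V43.
C-E-G: root C is the tonic; major triad there is I.

IV64 - V43 - I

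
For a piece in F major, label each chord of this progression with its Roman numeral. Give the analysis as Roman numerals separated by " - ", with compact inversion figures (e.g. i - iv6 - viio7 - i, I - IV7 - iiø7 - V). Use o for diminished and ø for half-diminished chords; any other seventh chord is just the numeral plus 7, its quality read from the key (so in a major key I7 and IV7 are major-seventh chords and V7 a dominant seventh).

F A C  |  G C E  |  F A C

I - V64 - I

F-A-C: root F is the tonic; major triad there is I.
G-C-E: root C is the dominant; major triad there is V64.
F-A-C: major triad on F = scale degree 1 → I.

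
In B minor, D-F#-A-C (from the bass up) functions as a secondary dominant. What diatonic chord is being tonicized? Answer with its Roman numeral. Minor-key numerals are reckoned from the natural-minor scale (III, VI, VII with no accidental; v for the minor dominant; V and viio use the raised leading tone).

VI

The chord is a dominant seventh chord on D.
A dominant resolves down a perfect fifth: D → G. In B minor, G is scale degree 6, i.e. VI.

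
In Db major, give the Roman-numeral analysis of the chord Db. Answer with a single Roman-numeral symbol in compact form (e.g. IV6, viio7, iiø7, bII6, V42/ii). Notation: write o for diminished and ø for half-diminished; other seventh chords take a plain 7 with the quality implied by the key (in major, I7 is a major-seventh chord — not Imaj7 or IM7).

I

Stacked in thirds the chord is Db-F-Ab: a major triad on Db.
In Db major, Db is the tonic; the diatonic major triad there is I.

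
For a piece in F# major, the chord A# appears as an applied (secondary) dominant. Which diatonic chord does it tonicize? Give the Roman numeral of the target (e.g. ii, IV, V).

vi

The chord is a major triad on A#.
A dominant resolves down a perfect fifth: A# → D#. In F# major, D# is scale degree 6, i.e. vi.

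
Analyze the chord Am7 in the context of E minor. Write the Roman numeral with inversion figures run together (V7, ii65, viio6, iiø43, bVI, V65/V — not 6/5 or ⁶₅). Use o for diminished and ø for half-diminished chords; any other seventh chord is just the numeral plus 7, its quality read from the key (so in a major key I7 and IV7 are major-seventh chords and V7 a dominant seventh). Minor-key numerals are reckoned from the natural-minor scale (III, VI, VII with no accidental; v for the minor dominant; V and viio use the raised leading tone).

The pitches A-C-E-G form a minor seventh chord rooted on A.
A is scale degree 4 in E minor, and a minor seventh chord on that degree is written iv7.

iv7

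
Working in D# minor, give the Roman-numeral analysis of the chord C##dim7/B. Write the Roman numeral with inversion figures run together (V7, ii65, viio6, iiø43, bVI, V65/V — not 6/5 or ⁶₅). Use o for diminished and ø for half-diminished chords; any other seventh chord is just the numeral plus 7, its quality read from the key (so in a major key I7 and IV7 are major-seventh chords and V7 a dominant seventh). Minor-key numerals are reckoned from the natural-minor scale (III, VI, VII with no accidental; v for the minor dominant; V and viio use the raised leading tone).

viio42

Stacked in thirds the chord is C##-E#-G#-B: a fully diminished seventh chord on C##.
C## is scale degree 7 in D# minor, and a fully diminished seventh chord on that degree is written viio7.
With B in the bass the chord is in third inversion, so the figured bass is 42.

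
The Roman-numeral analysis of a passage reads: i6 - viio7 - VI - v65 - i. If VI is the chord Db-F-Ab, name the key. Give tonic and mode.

VI is given as Db-F-Ab — a major triad with root Db.
Counting down 5 scale steps from Db places the tonic on F; a major triad on degree 6 is diatonic only in minor.

F minor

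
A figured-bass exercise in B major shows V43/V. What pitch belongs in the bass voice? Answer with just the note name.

G#

The applied chord V43/V is rooted on C#: C#-E#-G#-B.
The figure 43 means second inversion — the fifth is in the bass.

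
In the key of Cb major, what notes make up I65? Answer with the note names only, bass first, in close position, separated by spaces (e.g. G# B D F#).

Eb Gb Bb Cb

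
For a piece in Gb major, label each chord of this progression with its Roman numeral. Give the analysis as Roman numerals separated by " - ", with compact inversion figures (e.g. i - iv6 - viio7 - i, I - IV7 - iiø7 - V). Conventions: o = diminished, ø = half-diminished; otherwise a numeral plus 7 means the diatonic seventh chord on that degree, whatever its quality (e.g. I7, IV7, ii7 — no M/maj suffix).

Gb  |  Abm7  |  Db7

I - ii7 - V7

Gb: root Gb is the tonic; major triad there is I.
Abm7: minor seventh chord on Ab = scale degree 2 → ii7.
Db7: root Db is the dominant; dominant seventh chord there is V7.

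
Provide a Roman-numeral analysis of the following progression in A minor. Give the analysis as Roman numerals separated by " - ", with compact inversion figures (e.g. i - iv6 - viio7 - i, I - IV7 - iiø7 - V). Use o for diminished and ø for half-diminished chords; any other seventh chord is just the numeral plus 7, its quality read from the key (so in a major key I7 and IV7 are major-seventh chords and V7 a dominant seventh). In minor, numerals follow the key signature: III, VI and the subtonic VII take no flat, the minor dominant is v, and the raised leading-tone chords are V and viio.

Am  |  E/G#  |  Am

i - V6 - i

Am: root A is the tonic; minor triad there is i.
E/G#: major triad on E = scale degree 5 → V6.
Am has root A, degree 1 in A minor, so i.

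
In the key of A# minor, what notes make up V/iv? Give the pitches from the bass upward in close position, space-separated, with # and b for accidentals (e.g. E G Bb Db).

A# C## E#

V/iv is a secondary dominant — the dominant triad of iv. iv in A# minor is D#, so the applied chord's root is A#, a perfect fifth above.
Building a major triad on A# gives A#-C##-E#.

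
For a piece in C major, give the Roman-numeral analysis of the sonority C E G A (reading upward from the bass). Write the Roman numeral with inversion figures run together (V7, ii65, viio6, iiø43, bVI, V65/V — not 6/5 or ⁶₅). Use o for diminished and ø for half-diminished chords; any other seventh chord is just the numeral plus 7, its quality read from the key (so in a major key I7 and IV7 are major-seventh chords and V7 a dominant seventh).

Stacked in thirds the chord is A-C-E-G: a minor seventh chord on A.
A is scale degree 6 in C major, and a minor seventh chord on that degree is written vi7.
With C in the bass the chord is in first inversion, so the figured bass is 65.

vi65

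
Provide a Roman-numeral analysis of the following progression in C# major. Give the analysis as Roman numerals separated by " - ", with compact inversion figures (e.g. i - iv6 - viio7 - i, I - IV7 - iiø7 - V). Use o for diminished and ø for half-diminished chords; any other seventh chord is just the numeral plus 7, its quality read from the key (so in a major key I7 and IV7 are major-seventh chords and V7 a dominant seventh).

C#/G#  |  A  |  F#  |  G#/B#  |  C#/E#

C#/G#: major triad on C# = scale degree 1 → I64.
A: major triad on A — chromatic; bVI (borrowed from the parallel minor).
F# has root F#, degree 4 in C# major, so IV.
G#/B#: root G# is the dominant; major triad there is V6.
C#/E#: root C# is the tonic; major triad there is I6.

I64 - bVI - IV - V6 - I6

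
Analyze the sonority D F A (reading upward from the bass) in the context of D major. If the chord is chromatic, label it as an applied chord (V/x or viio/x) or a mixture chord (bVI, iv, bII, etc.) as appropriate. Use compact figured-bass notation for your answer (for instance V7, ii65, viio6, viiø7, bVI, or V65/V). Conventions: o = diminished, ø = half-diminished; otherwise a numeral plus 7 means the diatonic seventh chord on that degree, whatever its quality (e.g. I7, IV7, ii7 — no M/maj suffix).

Stacked in thirds the chord is D-F-A: a minor triad on D.
D is the first degree of D major. This is the minor tonic, borrowed from the parallel minor.

i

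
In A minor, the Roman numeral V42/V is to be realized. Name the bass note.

The applied chord V42/V is rooted on B: B-D#-F#-A.
The figure 42 means third inversion — the seventh is in the bass.

A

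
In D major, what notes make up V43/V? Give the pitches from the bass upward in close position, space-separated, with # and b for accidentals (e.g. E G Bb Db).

The slash means an applied dominant: we want the dominant of V. In D major, V is A major, and its dominant is built on E.
Building a dominant seventh chord on E gives E-G#-B-D.
With the 43 figure the chord is in second inversion; from the bass B upward in close position it reads B-D-E-G#.

B D E G#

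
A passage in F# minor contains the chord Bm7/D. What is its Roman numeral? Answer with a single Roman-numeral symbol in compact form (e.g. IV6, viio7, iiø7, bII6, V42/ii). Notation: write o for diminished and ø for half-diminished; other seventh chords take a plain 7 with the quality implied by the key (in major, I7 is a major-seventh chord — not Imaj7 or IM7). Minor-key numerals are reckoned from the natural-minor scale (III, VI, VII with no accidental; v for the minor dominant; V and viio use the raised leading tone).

iv65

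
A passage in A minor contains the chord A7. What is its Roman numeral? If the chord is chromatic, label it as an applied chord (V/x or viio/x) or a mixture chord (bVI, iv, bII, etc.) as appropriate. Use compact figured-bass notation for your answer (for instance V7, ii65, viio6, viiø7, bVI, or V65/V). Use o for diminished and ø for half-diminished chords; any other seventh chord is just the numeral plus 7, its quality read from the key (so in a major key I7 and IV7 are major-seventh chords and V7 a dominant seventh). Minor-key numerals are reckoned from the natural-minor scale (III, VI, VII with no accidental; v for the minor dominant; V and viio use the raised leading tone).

The pitches A-C#-E-G form a dominant seventh chord rooted on A.
A is not a diatonic chord root with this quality in A minor, but it lies a perfect fifth above D (iv), so the chord functions as an applied dominant of iv.

V7/iv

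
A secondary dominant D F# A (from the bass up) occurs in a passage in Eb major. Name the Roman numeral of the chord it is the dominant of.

iii

The chord is a major triad on D.
A dominant resolves down a perfect fifth: D → G. In Eb major, G is scale degree 3, i.e. iii.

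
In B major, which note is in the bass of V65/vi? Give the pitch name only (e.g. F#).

F##

The applied chord V65/vi is rooted on D#: D#-F##-A#-C#.
The figure 65 means first inversion — the third is in the bass.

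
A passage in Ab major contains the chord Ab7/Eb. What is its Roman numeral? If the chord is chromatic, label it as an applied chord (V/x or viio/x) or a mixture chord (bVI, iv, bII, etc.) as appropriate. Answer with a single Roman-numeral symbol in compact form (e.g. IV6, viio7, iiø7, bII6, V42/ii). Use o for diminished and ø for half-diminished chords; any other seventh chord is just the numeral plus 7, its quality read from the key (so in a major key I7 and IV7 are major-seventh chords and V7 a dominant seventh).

The pitches Ab-C-Eb-Gb form a dominant seventh chord rooted on Ab.
Ab is not a diatonic chord root with this quality in Ab major, but it lies a perfect fifth above Db (IV), so the chord functions as an applied dominant of IV.
With Eb in the bass the chord is in second inversion, so the figured bass is 43.

V43/IV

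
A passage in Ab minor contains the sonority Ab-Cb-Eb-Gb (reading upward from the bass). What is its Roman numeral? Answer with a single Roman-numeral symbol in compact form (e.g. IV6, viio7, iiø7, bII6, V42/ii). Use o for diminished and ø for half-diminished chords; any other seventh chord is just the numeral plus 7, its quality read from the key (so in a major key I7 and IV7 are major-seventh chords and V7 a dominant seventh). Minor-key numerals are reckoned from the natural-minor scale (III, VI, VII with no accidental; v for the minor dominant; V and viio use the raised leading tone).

Stacked in thirds the chord is Ab-Cb-Eb-Gb: a minor seventh chord on Ab.
In Ab minor, Ab is the tonic; the diatonic minor seventh chord there is i7.

i7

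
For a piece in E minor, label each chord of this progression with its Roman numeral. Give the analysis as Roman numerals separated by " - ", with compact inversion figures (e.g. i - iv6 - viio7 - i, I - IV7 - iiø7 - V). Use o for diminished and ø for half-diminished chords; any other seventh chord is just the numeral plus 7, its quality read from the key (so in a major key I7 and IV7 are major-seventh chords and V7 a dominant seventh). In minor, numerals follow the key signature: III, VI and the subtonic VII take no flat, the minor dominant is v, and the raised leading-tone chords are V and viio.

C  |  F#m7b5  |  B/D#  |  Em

VI - iiø7 - V6 - i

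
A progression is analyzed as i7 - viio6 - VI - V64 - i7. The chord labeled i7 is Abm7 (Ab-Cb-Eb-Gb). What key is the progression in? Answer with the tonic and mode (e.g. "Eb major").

Ab minor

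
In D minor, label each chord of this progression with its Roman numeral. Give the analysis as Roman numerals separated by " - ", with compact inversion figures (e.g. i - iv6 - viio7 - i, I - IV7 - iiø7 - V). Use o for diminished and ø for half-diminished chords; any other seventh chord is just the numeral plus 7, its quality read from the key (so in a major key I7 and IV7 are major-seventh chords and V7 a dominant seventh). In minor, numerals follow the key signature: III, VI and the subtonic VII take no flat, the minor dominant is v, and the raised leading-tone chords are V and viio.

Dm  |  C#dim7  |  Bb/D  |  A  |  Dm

Dm has root D, degree 1 in D minor, so i.
C#dim7: root C# is the leading tone; fully diminished seventh chord there is viio7.
Bb/D has root Bb, degree 6 in D minor, so VI6.
A: root A is the dominant; major triad there is V.
Dm has root D, degree 1 in D minor, so i.

i - viio7 - VI6 - V - i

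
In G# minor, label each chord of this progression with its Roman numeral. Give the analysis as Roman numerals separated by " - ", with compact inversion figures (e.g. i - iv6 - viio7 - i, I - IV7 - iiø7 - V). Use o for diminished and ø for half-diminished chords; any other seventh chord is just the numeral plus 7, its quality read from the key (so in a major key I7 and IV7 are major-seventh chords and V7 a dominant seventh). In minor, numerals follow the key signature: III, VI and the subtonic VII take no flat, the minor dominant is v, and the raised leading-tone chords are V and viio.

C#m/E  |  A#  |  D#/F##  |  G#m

iv6 - V/V - V6 - i

C#m/E has root C#, degree 4 in G# minor, so iv6.
A# is the secondary dominant of V (major triad on A#): V/V.
D#/F##: root D# is the dominant; major triad there is V6.
G#m has root G#, degree 1 in G# minor, so i.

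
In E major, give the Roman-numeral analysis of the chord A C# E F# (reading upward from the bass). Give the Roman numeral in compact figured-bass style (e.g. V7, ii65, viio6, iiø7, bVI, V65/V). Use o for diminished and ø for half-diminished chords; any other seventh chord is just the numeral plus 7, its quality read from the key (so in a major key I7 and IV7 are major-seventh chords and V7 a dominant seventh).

ii65

Stacked in thirds the chord is F#-A-C#-E: a minor seventh chord on F#.
F# is scale degree 2 in E major, and a minor seventh chord on that degree is written ii7.
With A in the bass the chord is in first inversion, so the figured bass is 65.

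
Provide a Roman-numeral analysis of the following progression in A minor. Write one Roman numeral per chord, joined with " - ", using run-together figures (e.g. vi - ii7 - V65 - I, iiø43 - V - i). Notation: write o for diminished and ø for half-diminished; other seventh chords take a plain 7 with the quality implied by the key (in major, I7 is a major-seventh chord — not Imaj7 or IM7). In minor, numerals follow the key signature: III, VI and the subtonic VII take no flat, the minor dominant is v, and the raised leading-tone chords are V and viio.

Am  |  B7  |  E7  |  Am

i - V7/V - V7 - i

Am has root A, degree 1 in A minor, so i.
B7: chromatic; B is V of V, so V7/V.
E7: dominant seventh chord on E = scale degree 5 → V7.
Am: root A is the tonic; minor triad there is i.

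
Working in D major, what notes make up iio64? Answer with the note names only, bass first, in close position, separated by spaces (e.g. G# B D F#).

Bb E G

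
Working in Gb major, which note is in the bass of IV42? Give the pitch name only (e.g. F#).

Bb

IV in Gb major has root Cb; the chord is Cb-Eb-Gb-Bb.
The figure 42 means third inversion — the seventh is in the bass.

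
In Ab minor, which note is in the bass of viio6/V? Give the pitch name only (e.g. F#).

The applied chord viio6/V is rooted on D: D-F-Ab.
The figure 6 means first inversion — the third is in the bass.

F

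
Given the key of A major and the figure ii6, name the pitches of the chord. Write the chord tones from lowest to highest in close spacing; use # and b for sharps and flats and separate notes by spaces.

The numeral's case and figure indicate a minor triad. In A major its root, the supertonic, is B.
That chord is spelled B-D-F#.
The figured bass 6 indicates first inversion, placing the third (D) in the bass: D-F#-B.

D F# B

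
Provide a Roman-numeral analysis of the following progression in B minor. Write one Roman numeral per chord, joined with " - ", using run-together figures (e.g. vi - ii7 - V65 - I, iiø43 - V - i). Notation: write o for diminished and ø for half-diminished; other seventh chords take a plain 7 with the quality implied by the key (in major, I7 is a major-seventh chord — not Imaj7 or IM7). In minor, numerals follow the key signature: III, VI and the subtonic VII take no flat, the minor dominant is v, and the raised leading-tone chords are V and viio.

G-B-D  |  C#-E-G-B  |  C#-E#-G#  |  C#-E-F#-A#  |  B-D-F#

VI - iiø7 - V/V - V43 - i

G-B-D: major triad on G = scale degree 6 → VI.
C#-E-G-B: half-diminished seventh chord on C# = scale degree 2 → iiø7.
C#-E#-G# is the secondary dominant of V (major triad on C#): V/V.
C#-E-F#-A# has root F#, degree 5 in B minor, so V43.
B-D-F# has root B, degree 1 in B minor, so i.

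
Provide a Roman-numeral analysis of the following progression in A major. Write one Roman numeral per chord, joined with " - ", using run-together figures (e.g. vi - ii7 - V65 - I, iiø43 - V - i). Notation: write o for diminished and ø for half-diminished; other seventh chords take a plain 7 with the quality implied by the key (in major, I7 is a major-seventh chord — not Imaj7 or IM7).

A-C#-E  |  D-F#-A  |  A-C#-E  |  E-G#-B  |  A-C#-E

A-C#-E: root A is the tonic; major triad there is I.
D-F#-A has root D, degree 4 in A major, so IV.
A-C#-E has root A, degree 1 in A major, so I.
E-G#-B has root E, degree 5 in A major, so V.
A-C#-E: root A is the tonic; major triad there is I.

I - IV - I - V - I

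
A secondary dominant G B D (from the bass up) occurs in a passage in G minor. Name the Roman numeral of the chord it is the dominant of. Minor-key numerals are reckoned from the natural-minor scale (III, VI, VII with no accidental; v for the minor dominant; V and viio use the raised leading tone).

iv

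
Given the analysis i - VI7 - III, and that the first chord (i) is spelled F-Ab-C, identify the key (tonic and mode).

F minor

The chord Fm is a minor triad rooted on F; its label is i.
If F is scale degree 1 and the mode makes that degree carry a minor triad, the tonic is F and the mode is minor.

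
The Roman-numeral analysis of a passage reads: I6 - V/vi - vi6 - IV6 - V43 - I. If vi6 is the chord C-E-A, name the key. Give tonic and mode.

C major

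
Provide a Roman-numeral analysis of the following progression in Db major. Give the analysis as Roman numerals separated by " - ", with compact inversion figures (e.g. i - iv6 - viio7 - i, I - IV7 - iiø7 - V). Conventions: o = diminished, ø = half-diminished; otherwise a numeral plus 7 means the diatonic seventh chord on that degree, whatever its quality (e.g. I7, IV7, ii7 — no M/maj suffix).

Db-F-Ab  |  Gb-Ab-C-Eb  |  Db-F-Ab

Db-F-Ab: major triad on Db = scale degree 1 → I.
Gb-Ab-C-Eb has root Ab, degree 5 in Db major, so V42.
Db-F-Ab has root Db, degree 1 in Db major, so I.

I - V42 - I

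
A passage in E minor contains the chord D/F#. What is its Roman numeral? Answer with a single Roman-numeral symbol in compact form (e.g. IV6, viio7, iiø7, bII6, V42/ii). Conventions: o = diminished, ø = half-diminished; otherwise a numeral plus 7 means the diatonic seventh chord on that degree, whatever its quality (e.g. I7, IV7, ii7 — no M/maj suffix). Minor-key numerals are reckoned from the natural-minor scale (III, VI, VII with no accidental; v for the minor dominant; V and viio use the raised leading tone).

The pitches D-F#-A form a major triad rooted on D.
In E minor, D is the subtonic; the diatonic major triad there is VII.
With F# in the bass the chord is in first inversion, so the figured bass is 6.

VII6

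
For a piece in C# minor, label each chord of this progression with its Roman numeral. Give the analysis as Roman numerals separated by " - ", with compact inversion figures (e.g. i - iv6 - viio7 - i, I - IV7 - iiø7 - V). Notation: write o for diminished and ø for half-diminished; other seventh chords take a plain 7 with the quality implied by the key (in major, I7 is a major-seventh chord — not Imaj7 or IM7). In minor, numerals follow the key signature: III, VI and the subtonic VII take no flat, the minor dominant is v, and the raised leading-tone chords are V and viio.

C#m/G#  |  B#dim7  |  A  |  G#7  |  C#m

C#m/G# has root C#, degree 1 in C# minor, so i64.
B#dim7: root B# is the leading tone; fully diminished seventh chord there is viio7.
A: root A is the submediant; major triad there is VI.
G#7 has root G#, degree 5 in C# minor, so V7.
C#m: root C# is the tonic; minor triad there is i.

i64 - viio7 - VI - V7 - i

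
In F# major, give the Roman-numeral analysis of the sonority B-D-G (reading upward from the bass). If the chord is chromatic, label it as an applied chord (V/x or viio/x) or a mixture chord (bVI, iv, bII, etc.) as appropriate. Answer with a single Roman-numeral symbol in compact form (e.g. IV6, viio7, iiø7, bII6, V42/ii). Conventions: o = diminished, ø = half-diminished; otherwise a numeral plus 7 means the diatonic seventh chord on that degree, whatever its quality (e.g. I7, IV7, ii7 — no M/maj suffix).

Stacked in thirds the chord is G-B-D: a major triad on G.
G is the lowered second degree of F# major (diatonic 2 would be G#). This is the Neapolitan sixth — a major triad on the lowered second degree, here in its customary first inversion.
With B in the bass the chord is in first inversion, so the figured bass is 6.

bII6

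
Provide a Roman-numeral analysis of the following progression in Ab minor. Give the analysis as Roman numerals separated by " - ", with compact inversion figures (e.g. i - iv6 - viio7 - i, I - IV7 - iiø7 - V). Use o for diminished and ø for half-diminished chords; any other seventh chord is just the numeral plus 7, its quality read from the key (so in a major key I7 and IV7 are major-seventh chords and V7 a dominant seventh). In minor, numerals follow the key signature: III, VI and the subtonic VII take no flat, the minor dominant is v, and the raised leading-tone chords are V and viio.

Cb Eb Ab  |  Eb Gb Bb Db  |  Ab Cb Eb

Cb-Eb-Ab has root Ab, degree 1 in Ab minor, so i6.
Eb-Gb-Bb-Db: minor seventh chord on Eb = scale degree 5 → v7.
Ab-Cb-Eb: root Ab is the tonic; minor triad there is i.

i6 - v7 - i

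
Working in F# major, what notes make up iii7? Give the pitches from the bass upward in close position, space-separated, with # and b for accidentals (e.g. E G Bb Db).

A# C# E# G#

In F# major, the third degree is A#, and the diatonic chord built there is a minor seventh chord.
That chord is spelled A#-C#-E#-G#.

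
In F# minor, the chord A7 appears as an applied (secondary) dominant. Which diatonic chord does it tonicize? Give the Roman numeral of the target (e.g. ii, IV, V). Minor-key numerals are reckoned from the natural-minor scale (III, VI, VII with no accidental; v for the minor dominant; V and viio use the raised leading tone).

VI

The chord is a dominant seventh chord on A.
A dominant resolves down a perfect fifth: A → D. In F# minor, D is scale degree 6, i.e. VI.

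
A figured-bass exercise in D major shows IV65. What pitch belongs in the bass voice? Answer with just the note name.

B

IV in D major has root G; the chord is G-B-D-F#.
The figure 65 means first inversion — the third is in the bass.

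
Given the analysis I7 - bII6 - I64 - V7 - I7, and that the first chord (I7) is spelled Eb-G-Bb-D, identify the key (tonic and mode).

I7 is given as Eb-G-Bb-D — a major seventh chord with root Eb.
If Eb is scale degree 1 and the mode makes that degree carry a major seventh chord, the tonic is Eb and the mode is major.

Eb major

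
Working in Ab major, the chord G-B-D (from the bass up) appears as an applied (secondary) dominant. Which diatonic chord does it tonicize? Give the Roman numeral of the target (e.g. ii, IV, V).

iii

The chord is a major triad on G.
A dominant resolves down a perfect fifth: G → C. In Ab major, C is scale degree 3, i.e. iii.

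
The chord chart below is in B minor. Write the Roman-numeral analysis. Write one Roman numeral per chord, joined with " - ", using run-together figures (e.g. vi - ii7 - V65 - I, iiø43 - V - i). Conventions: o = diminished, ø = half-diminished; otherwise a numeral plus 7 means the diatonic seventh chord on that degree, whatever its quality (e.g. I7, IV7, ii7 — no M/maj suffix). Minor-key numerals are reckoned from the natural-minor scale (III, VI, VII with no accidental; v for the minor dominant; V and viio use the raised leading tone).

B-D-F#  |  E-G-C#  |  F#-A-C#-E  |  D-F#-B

B-D-F#: root B is the tonic; minor triad there is i.
E-G-C#: diminished triad on C# = scale degree 2 → iio6.
F#-A-C#-E: minor seventh chord on F# = scale degree 5 → v7.
D-F#-B: root B is the tonic; minor triad there is i6.

i - iio6 - v7 - i6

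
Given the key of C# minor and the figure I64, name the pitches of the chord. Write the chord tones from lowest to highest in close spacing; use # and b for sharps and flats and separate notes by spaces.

Scale degree 1 in C# minor is C#; here the chord built on it is altered to a major triad. I64 is the major tonic (Picardy third), borrowed from the parallel major.
So the chord is C#-E#-G#.
The figured bass 64 indicates second inversion, placing the fifth (G#) in the bass: G#-C#-E#.

G# C# E#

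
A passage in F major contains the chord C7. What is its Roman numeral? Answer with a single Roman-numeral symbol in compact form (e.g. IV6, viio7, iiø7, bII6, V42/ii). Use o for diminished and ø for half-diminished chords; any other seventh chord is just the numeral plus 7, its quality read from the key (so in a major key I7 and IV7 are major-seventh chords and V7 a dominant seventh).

Stacked in thirds the chord is C-E-G-Bb: a dominant seventh chord on C.
C is scale degree 5 in F major, and a dominant seventh chord on that degree is written V7.

V7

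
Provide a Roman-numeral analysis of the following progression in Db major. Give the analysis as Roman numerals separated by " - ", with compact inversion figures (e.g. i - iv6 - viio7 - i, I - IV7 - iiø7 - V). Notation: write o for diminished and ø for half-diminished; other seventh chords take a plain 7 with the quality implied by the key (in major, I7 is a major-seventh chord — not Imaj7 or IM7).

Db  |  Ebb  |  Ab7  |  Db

I - bII - V7 - I

Db has root Db, degree 1 in Db major, so I.
Ebb is non-diatonic — a major triad on the lowered supertonic (Ebb): the Neapolitan chord, bII.
Ab7: root Ab is the dominant; dominant seventh chord there is V7.
Db: major triad on Db = scale degree 1 → I.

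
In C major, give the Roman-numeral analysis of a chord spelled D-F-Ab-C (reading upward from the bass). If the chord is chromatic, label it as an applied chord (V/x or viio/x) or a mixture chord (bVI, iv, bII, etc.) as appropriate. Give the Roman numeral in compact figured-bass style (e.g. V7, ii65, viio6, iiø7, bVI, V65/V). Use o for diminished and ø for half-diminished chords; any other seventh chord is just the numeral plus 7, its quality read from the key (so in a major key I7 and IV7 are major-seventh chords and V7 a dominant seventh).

Stacked in thirds the chord is D-F-Ab-C: a half-diminished seventh chord on D.
D is the second degree of C major. This is the half-diminished supertonic seventh, borrowed from the parallel minor.

iiø7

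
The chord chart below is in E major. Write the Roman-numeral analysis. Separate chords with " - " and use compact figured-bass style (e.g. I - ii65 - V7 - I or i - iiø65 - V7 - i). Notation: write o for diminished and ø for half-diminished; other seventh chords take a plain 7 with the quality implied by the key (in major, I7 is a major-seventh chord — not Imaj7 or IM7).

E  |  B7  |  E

E: root E is the tonic; major triad there is I.
B7: root B is the dominant; dominant seventh chord there is V7.
E: major triad on E = scale degree 1 → I.

I - V7 - I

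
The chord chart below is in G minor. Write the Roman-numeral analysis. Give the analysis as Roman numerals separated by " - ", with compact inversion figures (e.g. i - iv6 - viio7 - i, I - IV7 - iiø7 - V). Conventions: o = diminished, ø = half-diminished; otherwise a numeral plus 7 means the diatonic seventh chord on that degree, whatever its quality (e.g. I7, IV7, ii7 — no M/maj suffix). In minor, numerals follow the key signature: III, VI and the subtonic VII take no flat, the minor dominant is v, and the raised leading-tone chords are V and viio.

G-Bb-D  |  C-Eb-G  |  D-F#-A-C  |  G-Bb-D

i - iv - V7 - i

G-Bb-D has root G, degree 1 in G minor, so i.
C-Eb-G has root C, degree 4 in G minor, so iv.
D-F#-A-C: root D is the dominant; dominant seventh chord there is V7.
G-Bb-D has root G, degree 1 in G minor, so i.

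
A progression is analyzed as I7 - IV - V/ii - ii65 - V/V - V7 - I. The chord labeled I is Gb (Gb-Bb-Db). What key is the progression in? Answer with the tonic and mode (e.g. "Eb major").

Gb major

The anchor chord is a major triad on Gb, labeled I.
If Gb is scale degree 1 and the mode makes that degree carry a major triad, the tonic is Gb and the mode is major.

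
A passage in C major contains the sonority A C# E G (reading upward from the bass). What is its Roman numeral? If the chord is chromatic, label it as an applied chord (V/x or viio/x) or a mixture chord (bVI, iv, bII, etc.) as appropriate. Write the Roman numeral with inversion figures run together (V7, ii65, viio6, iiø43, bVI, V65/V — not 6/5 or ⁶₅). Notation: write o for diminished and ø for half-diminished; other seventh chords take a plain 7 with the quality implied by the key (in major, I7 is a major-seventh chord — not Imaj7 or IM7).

Stacked in thirds the chord is A-C#-E-G: a dominant seventh chord on A.
A is not a diatonic chord root with this quality in C major, but it lies a perfect fifth above D (ii), so the chord functions as an applied dominant of ii.

V7/ii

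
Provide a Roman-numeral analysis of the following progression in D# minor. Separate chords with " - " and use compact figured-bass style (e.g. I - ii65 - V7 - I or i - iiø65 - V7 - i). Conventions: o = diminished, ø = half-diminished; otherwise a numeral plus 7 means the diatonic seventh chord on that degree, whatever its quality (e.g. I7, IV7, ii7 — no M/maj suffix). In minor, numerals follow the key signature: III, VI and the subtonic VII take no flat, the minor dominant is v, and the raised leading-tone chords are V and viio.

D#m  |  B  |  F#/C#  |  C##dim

i - VI - III64 - viio

D#m: root D# is the tonic; minor triad there is i.
B has root B, degree 6 in D# minor, so VI.
F#/C#: major triad on F# = scale degree 3 → III64.
C##dim: root C## is the leading tone; diminished triad there is viio.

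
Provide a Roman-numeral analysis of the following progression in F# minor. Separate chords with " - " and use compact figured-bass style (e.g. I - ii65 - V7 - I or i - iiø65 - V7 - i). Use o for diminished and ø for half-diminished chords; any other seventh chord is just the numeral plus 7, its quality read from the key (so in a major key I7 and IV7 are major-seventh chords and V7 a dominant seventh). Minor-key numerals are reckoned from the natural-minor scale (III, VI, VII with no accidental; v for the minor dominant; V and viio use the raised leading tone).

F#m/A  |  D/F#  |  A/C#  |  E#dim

i6 - VI6 - III6 - viio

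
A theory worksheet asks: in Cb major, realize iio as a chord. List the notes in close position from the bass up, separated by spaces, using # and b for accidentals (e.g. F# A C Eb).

iio is the diminished supertonic triad, borrowed from the parallel minor. In Cb major that root is Db.
So the chord is Db-Fb-Abb.

Db Fb Abb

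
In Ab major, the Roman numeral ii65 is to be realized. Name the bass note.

ii in Ab major has root Bb; the chord is Bb-Db-F-Ab.
The figure 65 means first inversion — the third is in the bass.

Db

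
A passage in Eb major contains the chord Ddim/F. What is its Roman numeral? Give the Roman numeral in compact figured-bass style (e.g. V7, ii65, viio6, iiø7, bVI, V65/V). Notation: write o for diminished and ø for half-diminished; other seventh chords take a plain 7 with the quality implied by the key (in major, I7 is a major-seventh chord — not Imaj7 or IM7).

viio6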